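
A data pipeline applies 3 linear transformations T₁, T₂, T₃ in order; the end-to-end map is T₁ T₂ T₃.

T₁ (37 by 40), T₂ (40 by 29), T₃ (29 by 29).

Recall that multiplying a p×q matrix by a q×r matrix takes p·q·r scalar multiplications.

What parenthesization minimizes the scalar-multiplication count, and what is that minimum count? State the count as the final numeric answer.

(T₁ (T₂ T₃)): cost 76560.
((T₁ T₂) T₃): cost 74037.
Optimal: ((T₁ T₂) T₃) with cost 74037.

74037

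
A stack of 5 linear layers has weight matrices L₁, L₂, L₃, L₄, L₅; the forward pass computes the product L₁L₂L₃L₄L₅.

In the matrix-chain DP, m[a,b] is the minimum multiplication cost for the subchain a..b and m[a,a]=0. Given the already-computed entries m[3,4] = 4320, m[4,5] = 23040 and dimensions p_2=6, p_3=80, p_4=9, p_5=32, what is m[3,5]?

6048

m[3,5] = min over k∈[3,4] of m[3,k]+m[k+1,5]+p_{2}·p_k·p_{5}.
k=3: 0 + 23040 + 6·80·32 = 38400; k=4: 4320 + 0 + 6·9·32 = 6048.
Minimum: 6048 at k=4.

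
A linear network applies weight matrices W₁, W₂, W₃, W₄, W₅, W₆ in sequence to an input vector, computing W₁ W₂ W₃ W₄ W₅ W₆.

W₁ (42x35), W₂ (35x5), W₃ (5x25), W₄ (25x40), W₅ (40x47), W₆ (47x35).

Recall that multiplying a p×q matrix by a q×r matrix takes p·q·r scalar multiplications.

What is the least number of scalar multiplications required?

37325

Adjacent pairs: W₁W₂ = 42·35·5 = 7350; W₂W₃ = 35·5·25 = 4375; W₃W₄ = 5·25·40 = 5000; W₄W₅ = 25·40·47 = 47000; W₅W₆ = 40·47·35 = 65800.
Length 3: W₁..W₃: k=1: 0+4375+42·35·25=41125; k=2: 7350+0+42·5·25=12600 → min 12600 | W₂..W₄: k=2: 0+5000+35·5·40=12000; k=3: 4375+0+35·25·40=39375 → min 12000 | W₃..W₅: k=3: 0+47000+5·25·47=52875; k=4: 5000+0+5·40·47=14400 → min 14400 | W₄..W₆: k=4: 0+65800+25·40·35=100800; k=5: 47000+0+25·47·35=88125 → min 88125.
Length 4: W₁..W₄: k=1: 0+12000+42·35·40=70800; k=2: 7350+5000+42·5·40=20750; k=3: 12600+0+42·25·40=54600 → min 20750 | W₂..W₅: k=2: 0+14400+35·5·47=22625; k=3: 4375+47000+35·25·47=92500; k=4: 12000+0+35·40·47=77800 → min 22625 | W₃..W₆: k=3: 0+88125+5·25·35=92500; k=4: 5000+65800+5·40·35=77800; k=5: 14400+0+5·47·35=22625 → min 22625.
Length 5: W₁..W₅: k=1: 0+22625+42·35·47=91715; k=2: 7350+14400+42·5·47=31620; k=3: 12600+47000+42·25·47=108950; k=4: 20750+0+42·40·47=99710 → min 31620 | W₂..W₆: k=2: 0+22625+35·5·35=28750; k=3: 4375+88125+35·25·35=123125; k=4: 12000+65800+35·40·35=126800; k=5: 22625+0+35·47·35=80200 → min 28750.
Length 6: W₁..W₆: k=1: 0+28750+42·35·35=80200; k=2: 7350+22625+42·5·35=37325; k=3: 12600+88125+42·25·35=137475; k=4: 20750+65800+42·40·35=145350; k=5: 31620+0+42·47·35=100710 → min 37325.
Optimal order: ((W₁ W₂) (((W₃ W₄) W₅) W₆)) with cost 37325.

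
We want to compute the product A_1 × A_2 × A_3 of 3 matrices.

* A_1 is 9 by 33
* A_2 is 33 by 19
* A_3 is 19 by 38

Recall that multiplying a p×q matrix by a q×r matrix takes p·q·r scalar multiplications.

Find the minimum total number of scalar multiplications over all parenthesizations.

12141

Order (A_1 × (A_2 × A_3)): (A_2 × A_3): 33×19 by 19×38 → 33×38, cost 33·19·38 = 23826; (A_1 × (A_2 × A_3)): 9×33 by 33×38 → 9×38, cost 9·33·38 = 11286; cumulative 35112. Total 35112.
Order ((A_1 × A_2) × A_3): (A_1 × A_2): 9×33 by 33×19 → 9×19, cost 9·33·19 = 5643; ((A_1 × A_2) × A_3): 9×19 by 19×38 → 9×38, cost 9·19·38 = 6498; cumulative 12141. Total 12141.
Minimum: 12141.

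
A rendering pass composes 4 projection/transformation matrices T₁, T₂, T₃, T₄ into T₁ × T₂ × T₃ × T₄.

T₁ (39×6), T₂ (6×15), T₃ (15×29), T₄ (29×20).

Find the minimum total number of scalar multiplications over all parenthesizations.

Adjacent pairs: T₁T₂ = 39·6·15 = 3510; T₂T₃ = 6·15·29 = 2610; T₃T₄ = 15·29·20 = 8700.
Length 3: T₁..T₃: k=1: 0+2610+39·6·29=9396; k=2: 3510+0+39·15·29=20475 → min 9396 | T₂..T₄: k=2: 0+8700+6·15·20=10500; k=3: 2610+0+6·29·20=6090 → min 6090.
Length 4: T₁..T₄: k=1: 0+6090+39·6·20=10770; k=2: 3510+8700+39·15·20=23910; k=3: 9396+0+39·29·20=32016 → min 10770.
Optimal order: (T₁ × ((T₂ × T₃) × T₄)) with cost 10770.

10770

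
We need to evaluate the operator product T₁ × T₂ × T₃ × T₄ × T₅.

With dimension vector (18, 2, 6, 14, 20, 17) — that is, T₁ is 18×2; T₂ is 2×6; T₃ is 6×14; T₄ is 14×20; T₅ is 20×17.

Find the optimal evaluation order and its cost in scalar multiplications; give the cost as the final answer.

Adjacent pairs: T₁T₂ = 18·2·6 = 216; T₂T₃ = 2·6·14 = 168; T₃T₄ = 6·14·20 = 1680; T₄T₅ = 14·20·17 = 4760.
Length 3: T₁..T₃: k=1: 0+168+18·2·14=672; k=2: 216+0+18·6·14=1728 → min 672 | T₂..T₄: k=2: 0+1680+2·6·20=1920; k=3: 168+0+2·14·20=728 → min 728 | T₃..T₅: k=3: 0+4760+6·14·17=6188; k=4: 1680+0+6·20·17=3720 → min 3720.
Length 4: T₁..T₄: k=1: 0+728+18·2·20=1448; k=2: 216+1680+18·6·20=4056; k=3: 672+0+18·14·20=5712 → min 1448 | T₂..T₅: k=2: 0+3720+2·6·17=3924; k=3: 168+4760+2·14·17=5404; k=4: 728+0+2·20·17=1408 → min 1408.
Length 5: T₁..T₅: k=1: 0+1408+18·2·17=2020; k=2: 216+3720+18·6·17=5772; k=3: 672+4760+18·14·17=9716; k=4: 1448+0+18·20·17=7568 → min 2020.
Optimal parenthesization: (T₁ × (((T₂ × T₃) × T₄) × T₅)) with cost 2020.

2020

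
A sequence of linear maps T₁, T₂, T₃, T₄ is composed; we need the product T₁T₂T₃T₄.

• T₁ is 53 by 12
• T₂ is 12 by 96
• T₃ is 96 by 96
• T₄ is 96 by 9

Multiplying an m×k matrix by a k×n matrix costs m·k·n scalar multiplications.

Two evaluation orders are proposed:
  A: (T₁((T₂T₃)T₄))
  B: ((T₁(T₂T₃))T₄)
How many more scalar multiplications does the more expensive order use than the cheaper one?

90756

Order A = (T₁((T₂T₃)T₄)): (T₂T₃): 12×96 by 96×96 → 12×96, cost 12·96·96 = 110592; ((T₂T₃)T₄): 12×96 by 96×9 → 12×9, cost 12·96·9 = 10368; cumulative 120960; (T₁((T₂T₃)T₄)): 53×12 by 12×9 → 53×9, cost 53·12·9 = 5724; cumulative 126684. Total 126684.
Order B = ((T₁(T₂T₃))T₄): (T₂T₃): 12×96 by 96×96 → 12×96, cost 12·96·96 = 110592; (T₁(T₂T₃)): 53×12 by 12×96 → 53×96, cost 53·12·96 = 61056; cumulative 171648; ((T₁(T₂T₃))T₄): 53×96 by 96×9 → 53×9, cost 53·96·9 = 45792; cumulative 217440. Total 217440.
Difference: |126684 − 217440| = 90756.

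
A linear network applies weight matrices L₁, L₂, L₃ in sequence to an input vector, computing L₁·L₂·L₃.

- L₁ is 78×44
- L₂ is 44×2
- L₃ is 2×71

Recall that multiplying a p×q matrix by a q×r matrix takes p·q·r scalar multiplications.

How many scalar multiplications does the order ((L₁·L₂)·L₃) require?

(L₁·L₂): 78×44 by 44×2 → 78×2, cost 78·44·2 = 6864
((L₁·L₂)·L₃): 78×2 by 2×71 → 78×71, cost 78·2·71 = 11076; cumulative 17940
Total: 17940 scalar multiplications.

17940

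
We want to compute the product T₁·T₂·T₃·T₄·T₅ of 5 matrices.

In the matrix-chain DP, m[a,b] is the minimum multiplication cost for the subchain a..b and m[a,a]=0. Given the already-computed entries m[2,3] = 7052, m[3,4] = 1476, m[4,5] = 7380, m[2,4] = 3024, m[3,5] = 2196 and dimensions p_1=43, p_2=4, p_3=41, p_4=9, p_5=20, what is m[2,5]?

5636

m[2,5] = min over k∈[2,4] of m[2,k]+m[k+1,5]+p_{1}·p_k·p_{5}.
k=2: 0 + 2196 + 43·4·20 = 5636; k=3: 7052 + 7380 + 43·41·20 = 49692; k=4: 3024 + 0 + 43·9·20 = 10764.
Minimum: 5636 at k=2.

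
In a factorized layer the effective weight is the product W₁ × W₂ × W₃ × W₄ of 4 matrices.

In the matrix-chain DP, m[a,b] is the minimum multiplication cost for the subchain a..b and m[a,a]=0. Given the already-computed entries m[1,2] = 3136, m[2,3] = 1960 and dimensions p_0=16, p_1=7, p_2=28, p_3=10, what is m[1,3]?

m[1,3] = min over k∈[1,2] of m[1,k]+m[k+1,3]+p_{0}·p_k·p_{3}.
k=1: 0 + 1960 + 16·7·10 = 3080; k=2: 3136 + 0 + 16·28·10 = 7616.
Minimum: 3080 at k=1.

3080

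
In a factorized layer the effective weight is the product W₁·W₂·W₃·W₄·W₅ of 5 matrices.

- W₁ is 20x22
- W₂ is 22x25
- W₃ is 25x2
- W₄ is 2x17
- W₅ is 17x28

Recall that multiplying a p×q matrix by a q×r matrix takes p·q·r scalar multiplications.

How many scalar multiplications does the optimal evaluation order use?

Adjacent pairs: W₁W₂ = 20·22·25 = 11000; W₂W₃ = 22·25·2 = 1100; W₃W₄ = 25·2·17 = 850; W₄W₅ = 2·17·28 = 952.
Length 3: W₁..W₃: k=1: 0+1100+20·22·2=1980; k=2: 11000+0+20·25·2=12000 → min 1980 | W₂..W₄: k=2: 0+850+22·25·17=10200; k=3: 1100+0+22·2·17=1848 → min 1848 | W₃..W₅: k=3: 0+952+25·2·28=2352; k=4: 850+0+25·17·28=12750 → min 2352.
Length 4: W₁..W₄: k=1: 0+1848+20·22·17=9328; k=2: 11000+850+20·25·17=20350; k=3: 1980+0+20·2·17=2660 → min 2660 | W₂..W₅: k=2: 0+2352+22·25·28=17752; k=3: 1100+952+22·2·28=3284; k=4: 1848+0+22·17·28=12320 → min 3284.
Length 5: W₁..W₅: k=1: 0+3284+20·22·28=15604; k=2: 11000+2352+20·25·28=27352; k=3: 1980+952+20·2·28=4052; k=4: 2660+0+20·17·28=12180 → min 4052.
Optimal order: ((W₁·(W₂·W₃))·(W₄·W₅)) with cost 4052.

4052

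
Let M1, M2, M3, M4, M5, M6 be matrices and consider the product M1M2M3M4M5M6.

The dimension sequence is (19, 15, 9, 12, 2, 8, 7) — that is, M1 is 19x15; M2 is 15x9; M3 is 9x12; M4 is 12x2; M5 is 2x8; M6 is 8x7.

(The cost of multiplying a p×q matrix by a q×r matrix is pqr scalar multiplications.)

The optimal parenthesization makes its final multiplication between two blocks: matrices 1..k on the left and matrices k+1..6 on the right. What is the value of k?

Adjacent pairs: M1M2 = 19·15·9 = 2565; M2M3 = 15·9·12 = 1620; M3M4 = 9·12·2 = 216; M4M5 = 12·2·8 = 192; M5M6 = 2·8·7 = 112.
Length 3: M1..M3: k=1: 0+1620+19·15·12=5040; k=2: 2565+0+19·9·12=4617 → min 4617 | M2..M4: k=2: 0+216+15·9·2=486; k=3: 1620+0+15·12·2=1980 → min 486 | M3..M5: k=3: 0+192+9·12·8=1056; k=4: 216+0+9·2·8=360 → min 360 | M4..M6: k=4: 0+112+12·2·7=280; k=5: 192+0+12·8·7=864 → min 280.
Length 4: M1..M4: k=1: 0+486+19·15·2=1056; k=2: 2565+216+19·9·2=3123; k=3: 4617+0+19·12·2=5073 → min 1056 | M2..M5: k=2: 0+360+15·9·8=1440; k=3: 1620+192+15·12·8=3252; k=4: 486+0+15·2·8=726 → min 726 | M3..M6: k=3: 0+280+9·12·7=1036; k=4: 216+112+9·2·7=454; k=5: 360+0+9·8·7=864 → min 454.
Length 5: M1..M5: k=1: 0+726+19·15·8=3006; k=2: 2565+360+19·9·8=4293; k=3: 4617+192+19·12·8=6633; k=4: 1056+0+19·2·8=1360 → min 1360 | M2..M6: k=2: 0+454+15·9·7=1399; k=3: 1620+280+15·12·7=3160; k=4: 486+112+15·2·7=808; k=5: 726+0+15·8·7=1566 → min 808.
Top-level splits: k=1: (M1..M1)·(M2..M6) → 0+808+19·15·7 = 2803; k=2: (M1..M2)·(M3..M6) → 2565+454+19·9·7 = 4216; k=3: (M1..M3)·(M4..M6) → 4617+280+19·12·7 = 6493; k=4: (M1..M4)·(M5..M6) → 1056+112+19·2·7 = 1434; k=5: (M1..M5)·(M6..M6) → 1360+0+19·8·7 = 2424.
Best split is after M4, i.e. k = 4.

4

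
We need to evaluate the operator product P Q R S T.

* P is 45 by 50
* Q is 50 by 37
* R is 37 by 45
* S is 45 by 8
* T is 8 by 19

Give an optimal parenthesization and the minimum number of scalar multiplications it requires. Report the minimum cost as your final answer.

Adjacent pairs: PQ = 45·50·37 = 83250; QR = 50·37·45 = 83250; RS = 37·45·8 = 13320; ST = 45·8·19 = 6840.
Length 3: P..R: k=1: 0+83250+45·50·45=184500; k=2: 83250+0+45·37·45=158175 → min 158175 | Q..S: k=2: 0+13320+50·37·8=28120; k=3: 83250+0+50·45·8=101250 → min 28120 | R..T: k=3: 0+6840+37·45·19=38475; k=4: 13320+0+37·8·19=18944 → min 18944.
Length 4: P..S: k=1: 0+28120+45·50·8=46120; k=2: 83250+13320+45·37·8=109890; k=3: 158175+0+45·45·8=174375 → min 46120 | Q..T: k=2: 0+18944+50·37·19=54094; k=3: 83250+6840+50·45·19=132840; k=4: 28120+0+50·8·19=35720 → min 35720.
Length 5: P..T: k=1: 0+35720+45·50·19=78470; k=2: 83250+18944+45·37·19=133829; k=3: 158175+6840+45·45·19=203490; k=4: 46120+0+45·8·19=52960 → min 52960.
Optimal parenthesization: ((P (Q (R S))) T) with cost 52960.

52960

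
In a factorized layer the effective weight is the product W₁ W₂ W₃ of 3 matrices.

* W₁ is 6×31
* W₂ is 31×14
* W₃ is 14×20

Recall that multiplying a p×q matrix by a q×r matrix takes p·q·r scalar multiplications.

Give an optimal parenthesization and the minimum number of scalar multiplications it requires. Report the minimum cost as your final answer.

(W₁ (W₂ W₃)): cost 12400.
((W₁ W₂) W₃): cost 4284.
Optimal: ((W₁ W₂) W₃) with cost 4284.

4284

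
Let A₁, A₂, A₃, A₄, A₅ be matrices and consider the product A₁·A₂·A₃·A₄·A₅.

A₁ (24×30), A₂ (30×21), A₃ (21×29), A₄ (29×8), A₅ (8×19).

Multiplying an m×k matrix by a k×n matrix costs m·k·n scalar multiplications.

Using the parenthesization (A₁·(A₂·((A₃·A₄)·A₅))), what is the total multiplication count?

33714

(A₃·A₄): 21×29 by 29×8 → 21×8, cost 21·29·8 = 4872
((A₃·A₄)·A₅): 21×8 by 8×19 → 21×19, cost 21·8·19 = 3192; cumulative 8064
(A₂·((A₃·A₄)·A₅)): 30×21 by 21×19 → 30×19, cost 30·21·19 = 11970; cumulative 20034
(A₁·(A₂·((A₃·A₄)·A₅))): 24×30 by 30×19 → 24×19, cost 24·30·19 = 13680; cumulative 33714
Total: 33714 scalar multiplications.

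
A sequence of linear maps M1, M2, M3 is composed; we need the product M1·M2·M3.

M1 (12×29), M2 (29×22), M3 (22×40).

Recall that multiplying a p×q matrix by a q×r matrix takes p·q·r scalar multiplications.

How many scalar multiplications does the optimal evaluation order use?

18216

Order (M1·(M2·M3)): (M2·M3): 29×22 by 22×40 → 29×40, cost 29·22·40 = 25520; (M1·(M2·M3)): 12×29 by 29×40 → 12×40, cost 12·29·40 = 13920; cumulative 39440. Total 39440.
Order ((M1·M2)·M3): (M1·M2): 12×29 by 29×22 → 12×22, cost 12·29·22 = 7656; ((M1·M2)·M3): 12×22 by 22×40 → 12×40, cost 12·22·40 = 10560; cumulative 18216. Total 18216.
Minimum: 18216.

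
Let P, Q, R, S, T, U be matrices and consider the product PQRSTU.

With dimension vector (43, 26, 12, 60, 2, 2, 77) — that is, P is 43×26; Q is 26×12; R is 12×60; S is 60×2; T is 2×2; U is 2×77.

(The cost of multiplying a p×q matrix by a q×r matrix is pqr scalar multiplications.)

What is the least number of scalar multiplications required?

10970

Adjacent pairs: PQ = 43·26·12 = 13416; QR = 26·12·60 = 18720; RS = 12·60·2 = 1440; ST = 60·2·2 = 240; TU = 2·2·77 = 308.
Length 3: P..R: k=1: 0+18720+43·26·60=85800; k=2: 13416+0+43·12·60=44376 → min 44376 | Q..S: k=2: 0+1440+26·12·2=2064; k=3: 18720+0+26·60·2=21840 → min 2064 | R..T: k=3: 0+240+12·60·2=1680; k=4: 1440+0+12·2·2=1488 → min 1488 | S..U: k=4: 0+308+60·2·77=9548; k=5: 240+0+60·2·77=9480 → min 9480.
Length 4: P..S: k=1: 0+2064+43·26·2=4300; k=2: 13416+1440+43·12·2=15888; k=3: 44376+0+43·60·2=49536 → min 4300 | Q..T: k=2: 0+1488+26·12·2=2112; k=3: 18720+240+26·60·2=22080; k=4: 2064+0+26·2·2=2168 → min 2112 | R..U: k=3: 0+9480+12·60·77=64920; k=4: 1440+308+12·2·77=3596; k=5: 1488+0+12·2·77=3336 → min 3336.
Length 5: P..T: k=1: 0+2112+43·26·2=4348; k=2: 13416+1488+43·12·2=15936; k=3: 44376+240+43·60·2=49776; k=4: 4300+0+43·2·2=4472 → min 4348 | Q..U: k=2: 0+3336+26·12·77=27360; k=3: 18720+9480+26·60·77=148320; k=4: 2064+308+26·2·77=6376; k=5: 2112+0+26·2·77=6116 → min 6116.
Length 6: P..U: k=1: 0+6116+43·26·77=92202; k=2: 13416+3336+43·12·77=56484; k=3: 44376+9480+43·60·77=252516; k=4: 4300+308+43·2·77=11230; k=5: 4348+0+43·2·77=10970 → min 10970.
Optimal order: ((P(Q((RS)T)))U) with cost 10970.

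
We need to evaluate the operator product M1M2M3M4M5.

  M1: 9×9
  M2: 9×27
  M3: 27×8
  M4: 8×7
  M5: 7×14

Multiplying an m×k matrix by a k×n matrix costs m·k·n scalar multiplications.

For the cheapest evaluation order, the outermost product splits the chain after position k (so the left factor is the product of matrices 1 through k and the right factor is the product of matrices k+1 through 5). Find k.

4

Adjacent pairs: M1M2 = 9·9·27 = 2187; M2M3 = 9·27·8 = 1944; M3M4 = 27·8·7 = 1512; M4M5 = 8·7·14 = 784.
Length 3: M1..M3: k=1: 0+1944+9·9·8=2592; k=2: 2187+0+9·27·8=4131 → min 2592 | M2..M4: k=2: 0+1512+9·27·7=3213; k=3: 1944+0+9·8·7=2448 → min 2448 | M3..M5: k=3: 0+784+27·8·14=3808; k=4: 1512+0+27·7·14=4158 → min 3808.
Length 4: M1..M4: k=1: 0+2448+9·9·7=3015; k=2: 2187+1512+9·27·7=5400; k=3: 2592+0+9·8·7=3096 → min 3015 | M2..M5: k=2: 0+3808+9·27·14=7210; k=3: 1944+784+9·8·14=3736; k=4: 2448+0+9·7·14=3330 → min 3330.
Top-level splits: k=1: (M1..M1)·(M2..M5) → 0+3330+9·9·14 = 4464; k=2: (M1..M2)·(M3..M5) → 2187+3808+9·27·14 = 9397; k=3: (M1..M3)·(M4..M5) → 2592+784+9·8·14 = 4384; k=4: (M1..M4)·(M5..M5) → 3015+0+9·7·14 = 3897.
Best split is after M4, i.e. k = 4.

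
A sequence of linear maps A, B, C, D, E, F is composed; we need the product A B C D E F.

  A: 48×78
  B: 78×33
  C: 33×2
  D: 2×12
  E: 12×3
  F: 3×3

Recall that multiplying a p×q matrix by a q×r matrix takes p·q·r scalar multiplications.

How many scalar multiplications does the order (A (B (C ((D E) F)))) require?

(D E): 2×12 by 12×3 → 2×3, cost 2·12·3 = 72
((D E) F): 2×3 by 3×3 → 2×3, cost 2·3·3 = 18; cumulative 90
(C ((D E) F)): 33×2 by 2×3 → 33×3, cost 33·2·3 = 198; cumulative 288
(B (C ((D E) F))): 78×33 by 33×3 → 78×3, cost 78·33·3 = 7722; cumulative 8010
(A (B (C ((D E) F)))): 48×78 by 78×3 → 48×3, cost 48·78·3 = 11232; cumulative 19242
Total: 19242 scalar multiplications.

19242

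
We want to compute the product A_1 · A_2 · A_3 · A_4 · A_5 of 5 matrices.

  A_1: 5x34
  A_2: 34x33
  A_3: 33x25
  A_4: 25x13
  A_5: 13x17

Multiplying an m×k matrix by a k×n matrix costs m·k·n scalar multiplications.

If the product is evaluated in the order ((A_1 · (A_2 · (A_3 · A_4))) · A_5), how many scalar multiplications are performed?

(A_3 · A_4): 33×25 by 25×13 → 33×13, cost 33·25·13 = 10725
(A_2 · (A_3 · A_4)): 34×33 by 33×13 → 34×13, cost 34·33·13 = 14586; cumulative 25311
(A_1 · (A_2 · (A_3 · A_4))): 5×34 by 34×13 → 5×13, cost 5·34·13 = 2210; cumulative 27521
((A_1 · (A_2 · (A_3 · A_4))) · A_5): 5×13 by 13×17 → 5×17, cost 5·13·17 = 1105; cumulative 28626
Total: 28626 scalar multiplications.

28626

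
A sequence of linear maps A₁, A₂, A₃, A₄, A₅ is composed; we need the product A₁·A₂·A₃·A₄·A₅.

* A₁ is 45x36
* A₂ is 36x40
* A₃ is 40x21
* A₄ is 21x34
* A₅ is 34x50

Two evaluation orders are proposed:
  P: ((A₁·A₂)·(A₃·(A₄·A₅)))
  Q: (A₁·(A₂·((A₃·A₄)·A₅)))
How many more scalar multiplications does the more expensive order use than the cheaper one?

Order P = ((A₁·A₂)·(A₃·(A₄·A₅))): (A₁·A₂): 45×36 by 36×40 → 45×40, cost 45·36·40 = 64800; (A₄·A₅): 21×34 by 34×50 → 21×50, cost 21·34·50 = 35700; (A₃·(A₄·A₅)): 40×21 by 21×50 → 40×50, cost 40·21·50 = 42000; cumulative 77700; ((A₁·A₂)·(A₃·(A₄·A₅))): 45×40 by 40×50 → 45×50, cost 45·40·50 = 90000; cumulative 232500. Total 232500.
Order Q = (A₁·(A₂·((A₃·A₄)·A₅))): (A₃·A₄): 40×21 by 21×34 → 40×34, cost 40·21·34 = 28560; ((A₃·A₄)·A₅): 40×34 by 34×50 → 40×50, cost 40·34·50 = 68000; cumulative 96560; (A₂·((A₃·A₄)·A₅)): 36×40 by 40×50 → 36×50, cost 36·40·50 = 72000; cumulative 168560; (A₁·(A₂·((A₃·A₄)·A₅))): 45×36 by 36×50 → 45×50, cost 45·36·50 = 81000; cumulative 249560. Total 249560.
Difference: |232500 − 249560| = 17060.

17060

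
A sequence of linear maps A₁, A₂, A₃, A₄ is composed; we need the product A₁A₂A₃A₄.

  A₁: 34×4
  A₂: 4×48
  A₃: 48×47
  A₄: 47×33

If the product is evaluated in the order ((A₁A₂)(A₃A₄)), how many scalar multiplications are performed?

134832

(A₁A₂): 34×4 by 4×48 → 34×48, cost 34·4·48 = 6528
(A₃A₄): 48×47 by 47×33 → 48×33, cost 48·47·33 = 74448
((A₁A₂)(A₃A₄)): 34×48 by 48×33 → 34×33, cost 34·48·33 = 53856; cumulative 134832
Total: 134832 scalar multiplications.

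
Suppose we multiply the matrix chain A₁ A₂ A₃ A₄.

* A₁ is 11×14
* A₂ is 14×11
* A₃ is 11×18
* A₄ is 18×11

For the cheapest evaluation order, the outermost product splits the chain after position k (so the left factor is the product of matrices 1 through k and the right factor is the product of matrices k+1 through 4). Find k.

Adjacent pairs: A₁A₂ = 11·14·11 = 1694; A₂A₃ = 14·11·18 = 2772; A₃A₄ = 11·18·11 = 2178.
Length 3: A₁..A₃: k=1: 0+2772+11·14·18=5544; k=2: 1694+0+11·11·18=3872 → min 3872 | A₂..A₄: k=2: 0+2178+14·11·11=3872; k=3: 2772+0+14·18·11=5544 → min 3872.
Top-level splits: k=1: (A₁..A₁)·(A₂..A₄) → 0+3872+11·14·11 = 5566; k=2: (A₁..A₂)·(A₃..A₄) → 1694+2178+11·11·11 = 5203; k=3: (A₁..A₃)·(A₄..A₄) → 3872+0+11·18·11 = 6050.
Best split is after A₂, i.e. k = 2.

2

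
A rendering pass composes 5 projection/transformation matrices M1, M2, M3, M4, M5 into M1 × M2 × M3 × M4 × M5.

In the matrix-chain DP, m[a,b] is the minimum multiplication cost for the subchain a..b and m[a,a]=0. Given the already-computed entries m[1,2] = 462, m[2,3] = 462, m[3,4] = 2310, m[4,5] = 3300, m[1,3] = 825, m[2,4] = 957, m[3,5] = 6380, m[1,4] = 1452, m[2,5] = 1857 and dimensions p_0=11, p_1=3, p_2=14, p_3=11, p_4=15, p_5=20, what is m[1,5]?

m[1,5] = min over k∈[1,4] of m[1,k]+m[k+1,5]+p_{0}·p_k·p_{5}.
k=1: 0 + 1857 + 11·3·20 = 2517; k=2: 462 + 6380 + 11·14·20 = 9922; k=3: 825 + 3300 + 11·11·20 = 6545; k=4: 1452 + 0 + 11·15·20 = 4752.
Minimum: 2517 at k=1.

2517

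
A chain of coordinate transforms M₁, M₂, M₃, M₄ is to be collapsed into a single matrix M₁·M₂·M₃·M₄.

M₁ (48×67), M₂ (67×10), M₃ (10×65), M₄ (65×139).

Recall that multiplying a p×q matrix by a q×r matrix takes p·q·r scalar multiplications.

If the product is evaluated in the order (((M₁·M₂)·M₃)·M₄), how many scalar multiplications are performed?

497040

(M₁·M₂): 48×67 by 67×10 → 48×10, cost 48·67·10 = 32160
((M₁·M₂)·M₃): 48×10 by 10×65 → 48×65, cost 48·10·65 = 31200; cumulative 63360
(((M₁·M₂)·M₃)·M₄): 48×65 by 65×139 → 48×139, cost 48·65·139 = 433680; cumulative 497040
Total: 497040 scalar multiplications.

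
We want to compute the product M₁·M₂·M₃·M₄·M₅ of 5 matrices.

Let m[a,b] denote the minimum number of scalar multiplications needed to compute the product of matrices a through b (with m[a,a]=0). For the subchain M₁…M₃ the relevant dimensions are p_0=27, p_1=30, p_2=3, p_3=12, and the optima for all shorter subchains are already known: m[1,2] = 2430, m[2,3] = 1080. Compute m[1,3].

3402

m[1,3] = min over k∈[1,2] of m[1,k]+m[k+1,3]+p_{0}·p_k·p_{3}.
k=1: 0 + 1080 + 27·30·12 = 10800; k=2: 2430 + 0 + 27·3·12 = 3402.
Minimum: 3402 at k=2.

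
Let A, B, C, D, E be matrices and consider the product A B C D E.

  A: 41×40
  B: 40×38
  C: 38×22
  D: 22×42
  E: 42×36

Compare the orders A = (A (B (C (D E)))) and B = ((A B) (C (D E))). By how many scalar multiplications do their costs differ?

Order A = (A (B (C (D E)))): (D E): 22×42 by 42×36 → 22×36, cost 22·42·36 = 33264; (C (D E)): 38×22 by 22×36 → 38×36, cost 38·22·36 = 30096; cumulative 63360; (B (C (D E))): 40×38 by 38×36 → 40×36, cost 40·38·36 = 54720; cumulative 118080; (A (B (C (D E)))): 41×40 by 40×36 → 41×36, cost 41·40·36 = 59040; cumulative 177120. Total 177120.
Order B = ((A B) (C (D E))): (A B): 41×40 by 40×38 → 41×38, cost 41·40·38 = 62320; (D E): 22×42 by 42×36 → 22×36, cost 22·42·36 = 33264; (C (D E)): 38×22 by 22×36 → 38×36, cost 38·22·36 = 30096; cumulative 63360; ((A B) (C (D E))): 41×38 by 38×36 → 41×36, cost 41·38·36 = 56088; cumulative 181768. Total 181768.
Difference: |177120 − 181768| = 4648.

4648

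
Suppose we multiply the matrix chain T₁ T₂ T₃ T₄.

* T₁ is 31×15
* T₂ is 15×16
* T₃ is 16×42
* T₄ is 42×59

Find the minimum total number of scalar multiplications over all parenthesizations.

74685

Adjacent pairs: T₁T₂ = 31·15·16 = 7440; T₂T₃ = 15·16·42 = 10080; T₃T₄ = 16·42·59 = 39648.
Length 3: T₁..T₃: k=1: 0+10080+31·15·42=29610; k=2: 7440+0+31·16·42=28272 → min 28272 | T₂..T₄: k=2: 0+39648+15·16·59=53808; k=3: 10080+0+15·42·59=47250 → min 47250.
Length 4: T₁..T₄: k=1: 0+47250+31·15·59=74685; k=2: 7440+39648+31·16·59=76352; k=3: 28272+0+31·42·59=105090 → min 74685.
Optimal order: (T₁ ((T₂ T₃) T₄)) with cost 74685.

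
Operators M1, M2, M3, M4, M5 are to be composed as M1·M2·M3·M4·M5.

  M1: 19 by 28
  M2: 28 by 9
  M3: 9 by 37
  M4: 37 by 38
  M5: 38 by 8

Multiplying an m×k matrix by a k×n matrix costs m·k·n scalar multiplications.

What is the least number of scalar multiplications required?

Adjacent pairs: M1M2 = 19·28·9 = 4788; M2M3 = 28·9·37 = 9324; M3M4 = 9·37·38 = 12654; M4M5 = 37·38·8 = 11248.
Length 3: M1..M3: k=1: 0+9324+19·28·37=29008; k=2: 4788+0+19·9·37=11115 → min 11115 | M2..M4: k=2: 0+12654+28·9·38=22230; k=3: 9324+0+28·37·38=48692 → min 22230 | M3..M5: k=3: 0+11248+9·37·8=13912; k=4: 12654+0+9·38·8=15390 → min 13912.
Length 4: M1..M4: k=1: 0+22230+19·28·38=42446; k=2: 4788+12654+19·9·38=23940; k=3: 11115+0+19·37·38=37829 → min 23940 | M2..M5: k=2: 0+13912+28·9·8=15928; k=3: 9324+11248+28·37·8=28860; k=4: 22230+0+28·38·8=30742 → min 15928.
Length 5: M1..M5: k=1: 0+15928+19·28·8=20184; k=2: 4788+13912+19·9·8=20068; k=3: 11115+11248+19·37·8=27987; k=4: 23940+0+19·38·8=29716 → min 20068.
Optimal order: ((M1·M2)·(M3·(M4·M5))) with cost 20068.

20068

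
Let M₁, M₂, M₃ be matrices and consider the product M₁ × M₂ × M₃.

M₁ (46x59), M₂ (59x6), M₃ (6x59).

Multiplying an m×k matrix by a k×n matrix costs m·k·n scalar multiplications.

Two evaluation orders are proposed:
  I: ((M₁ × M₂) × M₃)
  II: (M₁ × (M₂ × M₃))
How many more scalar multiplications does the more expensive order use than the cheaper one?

Order I = ((M₁ × M₂) × M₃): (M₁ × M₂): 46×59 by 59×6 → 46×6, cost 46·59·6 = 16284; ((M₁ × M₂) × M₃): 46×6 by 6×59 → 46×59, cost 46·6·59 = 16284; cumulative 32568. Total 32568.
Order II = (M₁ × (M₂ × M₃)): (M₂ × M₃): 59×6 by 6×59 → 59×59, cost 59·6·59 = 20886; (M₁ × (M₂ × M₃)): 46×59 by 59×59 → 46×59, cost 46·59·59 = 160126; cumulative 181012. Total 181012.
Difference: |32568 − 181012| = 148444.

148444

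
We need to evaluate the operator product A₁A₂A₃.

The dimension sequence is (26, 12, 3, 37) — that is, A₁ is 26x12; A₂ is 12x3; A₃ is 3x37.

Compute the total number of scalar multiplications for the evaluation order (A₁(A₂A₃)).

(A₂A₃): 12×3 by 3×37 → 12×37, cost 12·3·37 = 1332
(A₁(A₂A₃)): 26×12 by 12×37 → 26×37, cost 26·12·37 = 11544; cumulative 12876
Total: 12876 scalar multiplications.

12876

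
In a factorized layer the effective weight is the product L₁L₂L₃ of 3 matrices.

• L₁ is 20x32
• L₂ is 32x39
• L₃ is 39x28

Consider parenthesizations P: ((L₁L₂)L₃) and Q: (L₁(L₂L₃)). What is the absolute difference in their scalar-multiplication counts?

6064

Order P = ((L₁L₂)L₃): (L₁L₂): 20×32 by 32×39 → 20×39, cost 20·32·39 = 24960; ((L₁L₂)L₃): 20×39 by 39×28 → 20×28, cost 20·39·28 = 21840; cumulative 46800. Total 46800.
Order Q = (L₁(L₂L₃)): (L₂L₃): 32×39 by 39×28 → 32×28, cost 32·39·28 = 34944; (L₁(L₂L₃)): 20×32 by 32×28 → 20×28, cost 20·32·28 = 17920; cumulative 52864. Total 52864.
Difference: |46800 − 52864| = 6064.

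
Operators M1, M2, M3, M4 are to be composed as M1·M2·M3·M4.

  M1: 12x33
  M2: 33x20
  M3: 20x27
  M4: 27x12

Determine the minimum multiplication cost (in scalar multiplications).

Adjacent pairs: M1M2 = 12·33·20 = 7920; M2M3 = 33·20·27 = 17820; M3M4 = 20·27·12 = 6480.
Length 3: M1..M3: k=1: 0+17820+12·33·27=28512; k=2: 7920+0+12·20·27=14400 → min 14400 | M2..M4: k=2: 0+6480+33·20·12=14400; k=3: 17820+0+33·27·12=28512 → min 14400.
Length 4: M1..M4: k=1: 0+14400+12·33·12=19152; k=2: 7920+6480+12·20·12=17280; k=3: 14400+0+12·27·12=18288 → min 17280.
Optimal order: ((M1·M2)·(M3·M4)) with cost 17280.

17280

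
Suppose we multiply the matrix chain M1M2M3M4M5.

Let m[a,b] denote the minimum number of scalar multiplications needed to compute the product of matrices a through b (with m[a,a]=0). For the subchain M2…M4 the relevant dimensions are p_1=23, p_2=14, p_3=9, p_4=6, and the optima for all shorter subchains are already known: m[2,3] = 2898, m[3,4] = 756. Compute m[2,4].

m[2,4] = min over k∈[2,3] of m[2,k]+m[k+1,4]+p_{1}·p_k·p_{4}.
k=2: 0 + 756 + 23·14·6 = 2688; k=3: 2898 + 0 + 23·9·6 = 4140.
Minimum: 2688 at k=2.

2688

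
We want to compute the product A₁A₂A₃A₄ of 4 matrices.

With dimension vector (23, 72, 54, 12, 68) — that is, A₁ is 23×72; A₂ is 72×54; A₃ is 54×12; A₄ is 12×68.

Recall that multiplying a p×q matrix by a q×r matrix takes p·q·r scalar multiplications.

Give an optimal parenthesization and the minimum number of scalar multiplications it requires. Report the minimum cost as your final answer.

85296

Adjacent pairs: A₁A₂ = 23·72·54 = 89424; A₂A₃ = 72·54·12 = 46656; A₃A₄ = 54·12·68 = 44064.
Length 3: A₁..A₃: k=1: 0+46656+23·72·12=66528; k=2: 89424+0+23·54·12=104328 → min 66528 | A₂..A₄: k=2: 0+44064+72·54·68=308448; k=3: 46656+0+72·12·68=105408 → min 105408.
Length 4: A₁..A₄: k=1: 0+105408+23·72·68=218016; k=2: 89424+44064+23·54·68=217944; k=3: 66528+0+23·12·68=85296 → min 85296.
Optimal parenthesization: ((A₁(A₂A₃))A₄) with cost 85296.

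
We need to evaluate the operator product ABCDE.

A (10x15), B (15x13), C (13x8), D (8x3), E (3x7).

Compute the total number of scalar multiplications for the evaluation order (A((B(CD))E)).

(CD): 13×8 by 8×3 → 13×3, cost 13·8·3 = 312
(B(CD)): 15×13 by 13×3 → 15×3, cost 15·13·3 = 585; cumulative 897
((B(CD))E): 15×3 by 3×7 → 15×7, cost 15·3·7 = 315; cumulative 1212
(A((B(CD))E)): 10×15 by 15×7 → 10×7, cost 10·15·7 = 1050; cumulative 2262
Total: 2262 scalar multiplications.

2262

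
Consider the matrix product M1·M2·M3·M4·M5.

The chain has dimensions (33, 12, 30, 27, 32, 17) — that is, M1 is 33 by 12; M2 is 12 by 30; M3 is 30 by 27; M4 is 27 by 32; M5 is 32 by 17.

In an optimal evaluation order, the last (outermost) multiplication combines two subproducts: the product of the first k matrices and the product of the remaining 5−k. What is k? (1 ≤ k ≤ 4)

Adjacent pairs: M1M2 = 33·12·30 = 11880; M2M3 = 12·30·27 = 9720; M3M4 = 30·27·32 = 25920; M4M5 = 27·32·17 = 14688.
Length 3: M1..M3: k=1: 0+9720+33·12·27=20412; k=2: 11880+0+33·30·27=38610 → min 20412 | M2..M4: k=2: 0+25920+12·30·32=37440; k=3: 9720+0+12·27·32=20088 → min 20088 | M3..M5: k=3: 0+14688+30·27·17=28458; k=4: 25920+0+30·32·17=42240 → min 28458.
Length 4: M1..M4: k=1: 0+20088+33·12·32=32760; k=2: 11880+25920+33·30·32=69480; k=3: 20412+0+33·27·32=48924 → min 32760 | M2..M5: k=2: 0+28458+12·30·17=34578; k=3: 9720+14688+12·27·17=29916; k=4: 20088+0+12·32·17=26616 → min 26616.
Top-level splits: k=1: (M1..M1)·(M2..M5) → 0+26616+33·12·17 = 33348; k=2: (M1..M2)·(M3..M5) → 11880+28458+33·30·17 = 57168; k=3: (M1..M3)·(M4..M5) → 20412+14688+33·27·17 = 50247; k=4: (M1..M4)·(M5..M5) → 32760+0+33·32·17 = 50712.
Best split is after M1, i.e. k = 1.

1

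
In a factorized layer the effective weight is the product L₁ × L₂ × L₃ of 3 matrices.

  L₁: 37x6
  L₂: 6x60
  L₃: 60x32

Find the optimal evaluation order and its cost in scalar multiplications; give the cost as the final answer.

18624

(L₁ × (L₂ × L₃)): cost 18624.
((L₁ × L₂) × L₃): cost 84360.
Optimal: (L₁ × (L₂ × L₃)) with cost 18624.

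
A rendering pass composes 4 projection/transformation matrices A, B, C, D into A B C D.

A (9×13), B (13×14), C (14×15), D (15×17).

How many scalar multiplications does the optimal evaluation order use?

Adjacent pairs: AB = 9·13·14 = 1638; BC = 13·14·15 = 2730; CD = 14·15·17 = 3570.
Length 3: A..C: k=1: 0+2730+9·13·15=4485; k=2: 1638+0+9·14·15=3528 → min 3528 | B..D: k=2: 0+3570+13·14·17=6664; k=3: 2730+0+13·15·17=6045 → min 6045.
Length 4: A..D: k=1: 0+6045+9·13·17=8034; k=2: 1638+3570+9·14·17=7350; k=3: 3528+0+9·15·17=5823 → min 5823.
Optimal order: (((A B) C) D) with cost 5823.

5823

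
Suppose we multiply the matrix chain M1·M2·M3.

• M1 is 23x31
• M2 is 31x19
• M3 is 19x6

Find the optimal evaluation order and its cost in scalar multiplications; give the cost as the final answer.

(M1·(M2·M3)): cost 7812.
((M1·M2)·M3): cost 16169.
Optimal: (M1·(M2·M3)) with cost 7812.

7812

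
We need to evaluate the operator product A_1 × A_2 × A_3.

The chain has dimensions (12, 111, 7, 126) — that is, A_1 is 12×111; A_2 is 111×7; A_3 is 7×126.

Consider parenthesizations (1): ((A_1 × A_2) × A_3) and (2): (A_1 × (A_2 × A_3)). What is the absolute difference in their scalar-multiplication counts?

245826

Order (1) = ((A_1 × A_2) × A_3): (A_1 × A_2): 12×111 by 111×7 → 12×7, cost 12·111·7 = 9324; ((A_1 × A_2) × A_3): 12×7 by 7×126 → 12×126, cost 12·7·126 = 10584; cumulative 19908. Total 19908.
Order (2) = (A_1 × (A_2 × A_3)): (A_2 × A_3): 111×7 by 7×126 → 111×126, cost 111·7·126 = 97902; (A_1 × (A_2 × A_3)): 12×111 by 111×126 → 12×126, cost 12·111·126 = 167832; cumulative 265734. Total 265734.
Difference: |19908 − 265734| = 245826.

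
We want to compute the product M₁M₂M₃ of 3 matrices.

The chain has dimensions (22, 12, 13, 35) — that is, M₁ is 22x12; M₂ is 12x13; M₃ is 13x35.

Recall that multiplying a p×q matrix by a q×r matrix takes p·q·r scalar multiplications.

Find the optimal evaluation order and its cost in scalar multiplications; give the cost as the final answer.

13442

(M₁(M₂M₃)): cost 14700.
((M₁M₂)M₃): cost 13442.
Optimal: ((M₁M₂)M₃) with cost 13442.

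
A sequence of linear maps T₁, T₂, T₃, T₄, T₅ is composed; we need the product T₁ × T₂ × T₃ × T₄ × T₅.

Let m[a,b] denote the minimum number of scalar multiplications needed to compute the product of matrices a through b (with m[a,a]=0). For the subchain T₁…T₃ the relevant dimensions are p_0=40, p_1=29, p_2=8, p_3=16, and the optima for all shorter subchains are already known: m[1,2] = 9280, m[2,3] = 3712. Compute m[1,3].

14400

m[1,3] = min over k∈[1,2] of m[1,k]+m[k+1,3]+p_{0}·p_k·p_{3}.
k=1: 0 + 3712 + 40·29·16 = 22272; k=2: 9280 + 0 + 40·8·16 = 14400.
Minimum: 14400 at k=2.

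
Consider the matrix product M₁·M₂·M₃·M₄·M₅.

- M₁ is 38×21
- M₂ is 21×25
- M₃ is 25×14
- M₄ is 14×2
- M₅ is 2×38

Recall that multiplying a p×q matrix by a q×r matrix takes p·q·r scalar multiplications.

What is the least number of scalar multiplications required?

Adjacent pairs: M₁M₂ = 38·21·25 = 19950; M₂M₃ = 21·25·14 = 7350; M₃M₄ = 25·14·2 = 700; M₄M₅ = 14·2·38 = 1064.
Length 3: M₁..M₃: k=1: 0+7350+38·21·14=18522; k=2: 19950+0+38·25·14=33250 → min 18522 | M₂..M₄: k=2: 0+700+21·25·2=1750; k=3: 7350+0+21·14·2=7938 → min 1750 | M₃..M₅: k=3: 0+1064+25·14·38=14364; k=4: 700+0+25·2·38=2600 → min 2600.
Length 4: M₁..M₄: k=1: 0+1750+38·21·2=3346; k=2: 19950+700+38·25·2=22550; k=3: 18522+0+38·14·2=19586 → min 3346 | M₂..M₅: k=2: 0+2600+21·25·38=22550; k=3: 7350+1064+21·14·38=19586; k=4: 1750+0+21·2·38=3346 → min 3346.
Length 5: M₁..M₅: k=1: 0+3346+38·21·38=33670; k=2: 19950+2600+38·25·38=58650; k=3: 18522+1064+38·14·38=39802; k=4: 3346+0+38·2·38=6234 → min 6234.
Optimal order: ((M₁·(M₂·(M₃·M₄)))·M₅) with cost 6234.

6234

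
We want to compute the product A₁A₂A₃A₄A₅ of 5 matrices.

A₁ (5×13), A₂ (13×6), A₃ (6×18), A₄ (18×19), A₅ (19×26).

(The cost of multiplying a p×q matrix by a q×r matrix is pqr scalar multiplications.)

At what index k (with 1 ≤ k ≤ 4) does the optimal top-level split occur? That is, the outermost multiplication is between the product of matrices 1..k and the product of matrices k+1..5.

4

Adjacent pairs: A₁A₂ = 5·13·6 = 390; A₂A₃ = 13·6·18 = 1404; A₃A₄ = 6·18·19 = 2052; A₄A₅ = 18·19·26 = 8892.
Length 3: A₁..A₃: k=1: 0+1404+5·13·18=2574; k=2: 390+0+5·6·18=930 → min 930 | A₂..A₄: k=2: 0+2052+13·6·19=3534; k=3: 1404+0+13·18·19=5850 → min 3534 | A₃..A₅: k=3: 0+8892+6·18·26=11700; k=4: 2052+0+6·19·26=5016 → min 5016.
Length 4: A₁..A₄: k=1: 0+3534+5·13·19=4769; k=2: 390+2052+5·6·19=3012; k=3: 930+0+5·18·19=2640 → min 2640 | A₂..A₅: k=2: 0+5016+13·6·26=7044; k=3: 1404+8892+13·18·26=16380; k=4: 3534+0+13·19·26=9956 → min 7044.
Top-level splits: k=1: (A₁..A₁)·(A₂..A₅) → 0+7044+5·13·26 = 8734; k=2: (A₁..A₂)·(A₃..A₅) → 390+5016+5·6·26 = 6186; k=3: (A₁..A₃)·(A₄..A₅) → 930+8892+5·18·26 = 12162; k=4: (A₁..A₄)·(A₅..A₅) → 2640+0+5·19·26 = 5110.
Best split is after A₄, i.e. k = 4.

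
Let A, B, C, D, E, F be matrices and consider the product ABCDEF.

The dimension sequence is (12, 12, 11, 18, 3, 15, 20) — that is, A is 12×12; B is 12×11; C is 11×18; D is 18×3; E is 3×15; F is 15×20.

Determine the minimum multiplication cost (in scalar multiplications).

3042

Adjacent pairs: AB = 12·12·11 = 1584; BC = 12·11·18 = 2376; CD = 11·18·3 = 594; DE = 18·3·15 = 810; EF = 3·15·20 = 900.
Length 3: A..C: k=1: 0+2376+12·12·18=4968; k=2: 1584+0+12·11·18=3960 → min 3960 | B..D: k=2: 0+594+12·11·3=990; k=3: 2376+0+12·18·3=3024 → min 990 | C..E: k=3: 0+810+11·18·15=3780; k=4: 594+0+11·3·15=1089 → min 1089 | D..F: k=4: 0+900+18·3·20=1980; k=5: 810+0+18·15·20=6210 → min 1980.
Length 4: A..D: k=1: 0+990+12·12·3=1422; k=2: 1584+594+12·11·3=2574; k=3: 3960+0+12·18·3=4608 → min 1422 | B..E: k=2: 0+1089+12·11·15=3069; k=3: 2376+810+12·18·15=6426; k=4: 990+0+12·3·15=1530 → min 1530 | C..F: k=3: 0+1980+11·18·20=5940; k=4: 594+900+11·3·20=2154; k=5: 1089+0+11·15·20=4389 → min 2154.
Length 5: A..E: k=1: 0+1530+12·12·15=3690; k=2: 1584+1089+12·11·15=4653; k=3: 3960+810+12·18·15=8010; k=4: 1422+0+12·3·15=1962 → min 1962 | B..F: k=2: 0+2154+12·11·20=4794; k=3: 2376+1980+12·18·20=8676; k=4: 990+900+12·3·20=2610; k=5: 1530+0+12·15·20=5130 → min 2610.
Length 6: A..F: k=1: 0+2610+12·12·20=5490; k=2: 1584+2154+12·11·20=6378; k=3: 3960+1980+12·18·20=10260; k=4: 1422+900+12·3·20=3042; k=5: 1962+0+12·15·20=5562 → min 3042.
Optimal order: ((A(B(CD)))(EF)) with cost 3042.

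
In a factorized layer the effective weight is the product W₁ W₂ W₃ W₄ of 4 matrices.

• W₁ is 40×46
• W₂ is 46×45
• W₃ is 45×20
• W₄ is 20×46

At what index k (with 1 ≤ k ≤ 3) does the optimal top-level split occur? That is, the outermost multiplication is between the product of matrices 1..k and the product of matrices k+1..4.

Adjacent pairs: W₁W₂ = 40·46·45 = 82800; W₂W₃ = 46·45·20 = 41400; W₃W₄ = 45·20·46 = 41400.
Length 3: W₁..W₃: k=1: 0+41400+40·46·20=78200; k=2: 82800+0+40·45·20=118800 → min 78200 | W₂..W₄: k=2: 0+41400+46·45·46=136620; k=3: 41400+0+46·20·46=83720 → min 83720.
Top-level splits: k=1: (W₁..W₁)·(W₂..W₄) → 0+83720+40·46·46 = 168360; k=2: (W₁..W₂)·(W₃..W₄) → 82800+41400+40·45·46 = 207000; k=3: (W₁..W₃)·(W₄..W₄) → 78200+0+40·20·46 = 115000.
Best split is after W₃, i.e. k = 3.

3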